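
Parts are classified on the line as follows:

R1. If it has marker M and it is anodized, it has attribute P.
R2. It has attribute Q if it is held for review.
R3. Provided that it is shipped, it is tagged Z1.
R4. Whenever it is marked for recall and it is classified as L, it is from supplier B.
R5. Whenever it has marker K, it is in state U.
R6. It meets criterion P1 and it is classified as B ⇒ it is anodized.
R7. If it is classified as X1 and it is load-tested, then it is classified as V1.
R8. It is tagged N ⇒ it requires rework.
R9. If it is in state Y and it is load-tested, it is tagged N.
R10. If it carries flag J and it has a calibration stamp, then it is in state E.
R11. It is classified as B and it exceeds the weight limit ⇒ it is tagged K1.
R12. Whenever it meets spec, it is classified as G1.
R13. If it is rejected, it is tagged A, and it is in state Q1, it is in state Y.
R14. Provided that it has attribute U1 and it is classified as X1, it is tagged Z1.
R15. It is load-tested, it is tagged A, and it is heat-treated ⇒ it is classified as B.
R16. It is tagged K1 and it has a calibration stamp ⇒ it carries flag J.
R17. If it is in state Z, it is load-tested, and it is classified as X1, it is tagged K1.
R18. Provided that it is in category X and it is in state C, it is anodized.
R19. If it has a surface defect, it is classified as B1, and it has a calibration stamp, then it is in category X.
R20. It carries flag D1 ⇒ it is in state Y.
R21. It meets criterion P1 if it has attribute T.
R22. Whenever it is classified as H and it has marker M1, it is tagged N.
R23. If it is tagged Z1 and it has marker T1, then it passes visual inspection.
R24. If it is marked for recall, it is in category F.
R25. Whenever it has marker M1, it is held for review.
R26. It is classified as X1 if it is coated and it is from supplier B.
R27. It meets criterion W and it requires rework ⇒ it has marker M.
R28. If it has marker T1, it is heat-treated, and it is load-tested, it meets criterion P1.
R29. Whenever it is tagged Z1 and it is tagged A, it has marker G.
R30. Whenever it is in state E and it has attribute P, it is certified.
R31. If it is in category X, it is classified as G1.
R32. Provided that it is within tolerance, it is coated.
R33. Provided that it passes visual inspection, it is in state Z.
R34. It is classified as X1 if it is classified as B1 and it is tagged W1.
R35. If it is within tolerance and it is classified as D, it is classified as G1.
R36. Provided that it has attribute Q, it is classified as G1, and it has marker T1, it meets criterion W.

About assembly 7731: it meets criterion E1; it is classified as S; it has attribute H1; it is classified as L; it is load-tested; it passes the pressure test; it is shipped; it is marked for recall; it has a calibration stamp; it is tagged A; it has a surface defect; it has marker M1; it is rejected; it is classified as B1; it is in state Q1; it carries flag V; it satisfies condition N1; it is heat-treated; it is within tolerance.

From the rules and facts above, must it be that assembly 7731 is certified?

No

Forward chaining from the given facts derives: is tagged Z1, is from supplier B, is in state Y, is classified as B, is in category X, is in category F, is held for review, has marker G, is classified as G1, is coated, has attribute Q, is tagged N, is classified as X1, is classified as V1, requires rework.
The only rule concluding "it is certified" is R30, which needs "it is in state E"; that is never established.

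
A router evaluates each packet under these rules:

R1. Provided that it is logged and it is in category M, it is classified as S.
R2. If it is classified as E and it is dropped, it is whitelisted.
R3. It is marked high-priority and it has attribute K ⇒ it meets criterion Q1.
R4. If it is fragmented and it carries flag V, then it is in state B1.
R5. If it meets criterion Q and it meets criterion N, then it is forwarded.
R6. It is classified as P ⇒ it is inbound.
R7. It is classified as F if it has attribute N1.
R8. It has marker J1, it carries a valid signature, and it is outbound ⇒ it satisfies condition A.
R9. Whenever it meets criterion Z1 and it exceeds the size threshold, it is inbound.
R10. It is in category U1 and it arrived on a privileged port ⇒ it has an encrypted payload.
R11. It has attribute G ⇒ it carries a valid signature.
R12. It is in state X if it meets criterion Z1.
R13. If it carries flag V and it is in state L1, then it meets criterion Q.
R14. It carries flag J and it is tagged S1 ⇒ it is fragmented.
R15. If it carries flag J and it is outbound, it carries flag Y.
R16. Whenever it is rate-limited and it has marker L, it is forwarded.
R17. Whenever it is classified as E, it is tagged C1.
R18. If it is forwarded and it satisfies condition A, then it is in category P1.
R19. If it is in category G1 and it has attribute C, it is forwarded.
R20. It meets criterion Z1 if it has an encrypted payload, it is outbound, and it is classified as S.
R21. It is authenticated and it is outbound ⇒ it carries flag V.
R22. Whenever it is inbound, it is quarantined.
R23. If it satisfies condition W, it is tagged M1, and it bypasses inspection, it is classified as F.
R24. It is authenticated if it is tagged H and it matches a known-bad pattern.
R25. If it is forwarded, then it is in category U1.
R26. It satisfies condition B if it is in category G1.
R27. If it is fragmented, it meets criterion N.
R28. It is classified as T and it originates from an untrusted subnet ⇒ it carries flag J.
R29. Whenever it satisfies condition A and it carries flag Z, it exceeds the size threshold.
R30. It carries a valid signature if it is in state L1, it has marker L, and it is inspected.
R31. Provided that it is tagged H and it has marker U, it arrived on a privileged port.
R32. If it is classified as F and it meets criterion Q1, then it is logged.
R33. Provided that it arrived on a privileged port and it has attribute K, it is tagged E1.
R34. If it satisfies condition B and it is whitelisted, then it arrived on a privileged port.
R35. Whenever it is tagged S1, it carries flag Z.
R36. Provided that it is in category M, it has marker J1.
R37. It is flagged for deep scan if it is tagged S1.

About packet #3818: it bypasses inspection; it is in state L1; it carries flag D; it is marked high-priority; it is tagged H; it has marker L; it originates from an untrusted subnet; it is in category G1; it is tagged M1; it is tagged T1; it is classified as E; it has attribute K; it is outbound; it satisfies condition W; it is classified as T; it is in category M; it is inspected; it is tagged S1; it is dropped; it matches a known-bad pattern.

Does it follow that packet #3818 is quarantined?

Yes

By R2 (it is classified as E, it is dropped): it is whitelisted.
By R3 (it is marked high-priority, it has attribute K): it meets criterion Q1.
By R23 (it satisfies condition W, it is tagged M1, it bypasses inspection): it is classified as F.
By R24 (it is tagged H, it matches a known-bad pattern): it is authenticated.
By R26 (it is in category G1): it satisfies condition B.
By R28 (it is classified as T, it originates from an untrusted subnet): it carries flag J.
By R30 (it is in state L1, it has marker L, it is inspected): it carries a valid signature.
By R32 (it is classified as F, it meets criterion Q1): it is logged.
By R34 (it satisfies condition B, it is whitelisted): it arrived on a privileged port.
By R35 (it is tagged S1): it carries flag Z.
By R36 (it is in category M): it has marker J1.
By R1 (it is logged, it is in category M): it is classified as S.
By R8 (it has marker J1, it carries a valid signature, it is outbound): it satisfies condition A.
By R14 (it carries flag J, it is tagged S1): it is fragmented.
By R21 (it is authenticated, it is outbound): it carries flag V.
By R27 (it is fragmented): it meets criterion N.
By R29 (it satisfies condition A, it carries flag Z): it exceeds the size threshold.
By R13 (it carries flag V, it is in state L1): it meets criterion Q.
By R5 (it meets criterion Q, it meets criterion N): it is forwarded.
By R25 (it is forwarded): it is in category U1.
By R10 (it is in category U1, it arrived on a privileged port): it has an encrypted payload.
By R20 (it has an encrypted payload, it is outbound, it is classified as S): it meets criterion Z1.
By R9 (it meets criterion Z1, it exceeds the size threshold): it is inbound.
By R22 (it is inbound): it is quarantined.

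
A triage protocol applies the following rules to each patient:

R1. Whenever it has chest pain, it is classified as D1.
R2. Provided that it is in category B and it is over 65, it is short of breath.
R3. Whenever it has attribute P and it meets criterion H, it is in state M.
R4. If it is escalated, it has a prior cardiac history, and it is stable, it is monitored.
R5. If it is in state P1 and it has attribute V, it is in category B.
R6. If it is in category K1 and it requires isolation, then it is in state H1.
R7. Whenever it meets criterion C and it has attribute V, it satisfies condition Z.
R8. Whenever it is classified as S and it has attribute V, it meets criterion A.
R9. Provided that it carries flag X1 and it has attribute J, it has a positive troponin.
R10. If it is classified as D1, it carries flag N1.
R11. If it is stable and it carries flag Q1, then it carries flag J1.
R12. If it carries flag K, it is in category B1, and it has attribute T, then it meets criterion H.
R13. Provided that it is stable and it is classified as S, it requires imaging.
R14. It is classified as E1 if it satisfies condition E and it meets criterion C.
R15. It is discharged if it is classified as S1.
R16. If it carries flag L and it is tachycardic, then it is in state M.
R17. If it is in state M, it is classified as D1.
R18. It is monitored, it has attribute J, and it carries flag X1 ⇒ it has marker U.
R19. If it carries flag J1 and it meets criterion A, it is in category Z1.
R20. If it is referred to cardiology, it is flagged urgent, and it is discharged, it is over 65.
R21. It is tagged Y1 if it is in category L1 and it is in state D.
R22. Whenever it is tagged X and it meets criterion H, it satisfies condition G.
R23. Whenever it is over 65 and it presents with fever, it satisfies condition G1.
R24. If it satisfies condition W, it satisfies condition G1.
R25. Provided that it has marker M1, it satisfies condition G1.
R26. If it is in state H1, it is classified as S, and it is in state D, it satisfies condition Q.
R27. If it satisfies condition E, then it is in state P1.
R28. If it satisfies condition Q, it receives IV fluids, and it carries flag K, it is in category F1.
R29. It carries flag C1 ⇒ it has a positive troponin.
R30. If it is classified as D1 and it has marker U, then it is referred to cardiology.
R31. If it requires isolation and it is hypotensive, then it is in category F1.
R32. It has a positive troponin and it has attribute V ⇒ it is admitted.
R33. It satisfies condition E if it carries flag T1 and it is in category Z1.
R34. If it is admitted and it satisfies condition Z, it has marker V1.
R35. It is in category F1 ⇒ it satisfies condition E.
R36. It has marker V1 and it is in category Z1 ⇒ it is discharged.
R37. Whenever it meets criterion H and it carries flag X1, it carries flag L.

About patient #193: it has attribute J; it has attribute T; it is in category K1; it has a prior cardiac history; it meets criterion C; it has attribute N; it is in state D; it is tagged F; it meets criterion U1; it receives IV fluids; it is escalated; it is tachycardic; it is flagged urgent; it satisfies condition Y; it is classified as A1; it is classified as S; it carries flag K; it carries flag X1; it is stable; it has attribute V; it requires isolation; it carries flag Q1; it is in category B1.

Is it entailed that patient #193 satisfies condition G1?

Forward chaining from the given facts derives: is monitored, is in state H1, satisfies condition Z, meets criterion A, has a positive troponin, carries flag J1, meets criterion H, requires imaging, has marker U, is in category Z1, satisfies condition Q, is in category F1, is admitted, has marker V1, satisfies condition E, is discharged, carries flag L, is classified as E1, is in state M, is classified as D1, is in state P1, is referred to cardiology, is in category B, carries flag N1, is over 65, is short of breath.
Rules concluding "it satisfies condition G1": R23 needs "it presents with fever"; R24 needs "it satisfies condition W"; R25 needs "it has marker M1" — none of these are established.

No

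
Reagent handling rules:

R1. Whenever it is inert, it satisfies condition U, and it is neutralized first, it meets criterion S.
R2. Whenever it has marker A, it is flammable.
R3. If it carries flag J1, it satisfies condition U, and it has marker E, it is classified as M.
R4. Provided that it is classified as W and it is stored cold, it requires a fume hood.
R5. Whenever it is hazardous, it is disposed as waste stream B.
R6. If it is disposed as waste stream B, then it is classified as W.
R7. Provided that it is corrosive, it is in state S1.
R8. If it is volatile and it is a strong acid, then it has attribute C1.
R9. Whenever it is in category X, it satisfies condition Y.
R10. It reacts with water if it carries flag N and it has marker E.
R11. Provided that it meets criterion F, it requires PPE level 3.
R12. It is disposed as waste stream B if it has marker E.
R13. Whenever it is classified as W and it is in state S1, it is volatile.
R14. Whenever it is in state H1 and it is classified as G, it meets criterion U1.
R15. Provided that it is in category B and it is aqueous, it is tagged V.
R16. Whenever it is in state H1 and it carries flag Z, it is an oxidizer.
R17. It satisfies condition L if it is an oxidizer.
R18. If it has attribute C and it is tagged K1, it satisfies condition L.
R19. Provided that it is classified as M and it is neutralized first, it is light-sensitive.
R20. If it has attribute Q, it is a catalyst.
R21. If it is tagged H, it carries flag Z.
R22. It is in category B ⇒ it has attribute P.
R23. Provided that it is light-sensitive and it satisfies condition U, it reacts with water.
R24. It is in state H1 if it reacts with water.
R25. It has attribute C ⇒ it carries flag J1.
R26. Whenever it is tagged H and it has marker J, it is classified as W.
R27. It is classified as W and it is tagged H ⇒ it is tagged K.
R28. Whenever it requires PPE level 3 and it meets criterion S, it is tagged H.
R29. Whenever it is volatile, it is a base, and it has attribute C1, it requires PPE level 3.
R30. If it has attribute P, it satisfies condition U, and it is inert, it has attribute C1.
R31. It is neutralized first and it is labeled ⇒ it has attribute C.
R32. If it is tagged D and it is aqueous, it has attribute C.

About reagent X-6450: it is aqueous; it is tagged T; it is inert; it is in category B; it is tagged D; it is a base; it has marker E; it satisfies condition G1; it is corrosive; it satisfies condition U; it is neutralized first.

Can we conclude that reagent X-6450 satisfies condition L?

By R1 (it is inert, it satisfies condition U, it is neutralized first): it meets criterion S.
By R7 (it is corrosive): it is in state S1.
By R12 (it has marker E): it is disposed as waste stream B.
By R22 (it is in category B): it has attribute P.
By R30 (it has attribute P, it satisfies condition U, it is inert): it has attribute C1.
By R32 (it is tagged D, it is aqueous): it has attribute C.
By R6 (it is disposed as waste stream B): it is classified as W.
By R13 (it is classified as W, it is in state S1): it is volatile.
By R25 (it has attribute C): it carries flag J1.
By R29 (it is volatile, it is a base, it has attribute C1): it requires PPE level 3.
By R3 (it carries flag J1, it satisfies condition U, it has marker E): it is classified as M.
By R19 (it is classified as M, it is neutralized first): it is light-sensitive.
By R23 (it is light-sensitive, it satisfies condition U): it reacts with water.
By R24 (it reacts with water): it is in state H1.
By R28 (it requires PPE level 3, it meets criterion S): it is tagged H.
By R21 (it is tagged H): it carries flag Z.
By R16 (it is in state H1, it carries flag Z): it is an oxidizer.
By R17 (it is an oxidizer): it satisfies condition L.

Yes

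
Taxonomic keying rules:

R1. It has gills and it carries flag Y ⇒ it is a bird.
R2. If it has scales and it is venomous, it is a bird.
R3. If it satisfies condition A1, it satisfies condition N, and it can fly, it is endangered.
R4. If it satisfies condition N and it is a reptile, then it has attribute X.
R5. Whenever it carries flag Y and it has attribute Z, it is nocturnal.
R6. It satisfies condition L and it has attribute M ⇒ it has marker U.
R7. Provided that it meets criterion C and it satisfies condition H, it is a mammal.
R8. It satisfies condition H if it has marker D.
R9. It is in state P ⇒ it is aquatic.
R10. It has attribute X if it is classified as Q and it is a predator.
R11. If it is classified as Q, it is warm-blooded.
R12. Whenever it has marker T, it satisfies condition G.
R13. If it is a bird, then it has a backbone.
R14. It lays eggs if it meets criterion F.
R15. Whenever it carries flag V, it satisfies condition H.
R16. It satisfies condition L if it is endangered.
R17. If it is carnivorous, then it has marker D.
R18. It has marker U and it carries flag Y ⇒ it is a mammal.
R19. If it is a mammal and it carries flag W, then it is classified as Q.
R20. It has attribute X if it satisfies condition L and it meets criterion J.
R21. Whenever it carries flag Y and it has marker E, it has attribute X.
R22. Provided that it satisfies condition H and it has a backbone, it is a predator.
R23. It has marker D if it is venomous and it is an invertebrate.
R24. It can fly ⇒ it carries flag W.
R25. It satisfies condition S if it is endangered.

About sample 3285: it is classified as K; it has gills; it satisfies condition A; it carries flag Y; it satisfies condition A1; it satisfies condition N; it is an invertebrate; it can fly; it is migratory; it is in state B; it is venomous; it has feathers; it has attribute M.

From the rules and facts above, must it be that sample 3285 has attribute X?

Yes

By R1 (it has gills, it carries flag Y): it is a bird.
By R3 (it satisfies condition A1, it satisfies condition N, it can fly): it is endangered.
By R13 (it is a bird): it has a backbone.
By R16 (it is endangered): it satisfies condition L.
By R23 (it is venomous, it is an invertebrate): it has marker D.
By R24 (it can fly): it carries flag W.
By R6 (it satisfies condition L, it has attribute M): it has marker U.
By R8 (it has marker D): it satisfies condition H.
By R18 (it has marker U, it carries flag Y): it is a mammal.
By R19 (it is a mammal, it carries flag W): it is classified as Q.
By R22 (it satisfies condition H, it has a backbone): it is a predator.
By R10 (it is classified as Q, it is a predator): it has attribute X.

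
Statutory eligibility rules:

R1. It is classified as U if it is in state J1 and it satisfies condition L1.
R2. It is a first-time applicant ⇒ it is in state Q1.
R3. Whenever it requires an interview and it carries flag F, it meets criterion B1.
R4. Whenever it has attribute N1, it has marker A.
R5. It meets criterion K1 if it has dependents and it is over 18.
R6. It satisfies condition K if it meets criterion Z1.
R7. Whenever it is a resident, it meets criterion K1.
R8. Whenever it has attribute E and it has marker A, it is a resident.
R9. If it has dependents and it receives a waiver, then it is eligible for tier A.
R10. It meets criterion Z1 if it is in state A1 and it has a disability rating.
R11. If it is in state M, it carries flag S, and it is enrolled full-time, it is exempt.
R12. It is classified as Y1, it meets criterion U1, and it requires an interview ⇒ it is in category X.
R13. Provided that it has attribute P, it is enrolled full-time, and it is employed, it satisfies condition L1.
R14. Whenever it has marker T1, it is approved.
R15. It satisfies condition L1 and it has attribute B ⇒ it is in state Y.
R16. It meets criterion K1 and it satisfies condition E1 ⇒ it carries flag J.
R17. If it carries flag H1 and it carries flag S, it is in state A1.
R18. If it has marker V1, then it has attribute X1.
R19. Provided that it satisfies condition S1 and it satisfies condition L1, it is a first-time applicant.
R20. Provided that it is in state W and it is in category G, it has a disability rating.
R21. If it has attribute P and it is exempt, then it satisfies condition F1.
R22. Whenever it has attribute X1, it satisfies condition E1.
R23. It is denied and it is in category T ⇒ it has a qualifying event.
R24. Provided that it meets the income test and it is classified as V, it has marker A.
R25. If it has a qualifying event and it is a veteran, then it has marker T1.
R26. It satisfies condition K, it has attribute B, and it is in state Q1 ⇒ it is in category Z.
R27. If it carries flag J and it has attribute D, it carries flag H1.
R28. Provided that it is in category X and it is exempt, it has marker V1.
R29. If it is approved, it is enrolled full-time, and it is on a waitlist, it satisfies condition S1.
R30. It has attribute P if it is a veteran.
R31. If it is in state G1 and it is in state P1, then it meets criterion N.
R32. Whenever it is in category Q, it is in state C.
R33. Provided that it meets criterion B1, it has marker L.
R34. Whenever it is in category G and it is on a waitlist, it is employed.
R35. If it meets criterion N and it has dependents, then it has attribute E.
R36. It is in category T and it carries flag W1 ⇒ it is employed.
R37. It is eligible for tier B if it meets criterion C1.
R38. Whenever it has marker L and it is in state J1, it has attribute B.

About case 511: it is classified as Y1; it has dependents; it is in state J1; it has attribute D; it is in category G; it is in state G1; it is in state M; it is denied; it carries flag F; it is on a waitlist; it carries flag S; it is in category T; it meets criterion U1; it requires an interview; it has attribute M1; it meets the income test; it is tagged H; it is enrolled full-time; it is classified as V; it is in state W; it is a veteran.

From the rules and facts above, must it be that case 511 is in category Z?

No

Forward chaining from the given facts derives: meets criterion B1, is exempt, is in category X, has a disability rating, has a qualifying event, has marker A, has marker T1, has marker V1, has attribute P, has marker L, is employed, has attribute B, satisfies condition L1, is approved, is in state Y, has attribute X1, satisfies condition F1, satisfies condition E1, satisfies condition S1, is classified as U, is a first-time applicant, is in state Q1.
The only rule concluding "it is in category Z" is R26, which needs "it satisfies condition K"; that is never established.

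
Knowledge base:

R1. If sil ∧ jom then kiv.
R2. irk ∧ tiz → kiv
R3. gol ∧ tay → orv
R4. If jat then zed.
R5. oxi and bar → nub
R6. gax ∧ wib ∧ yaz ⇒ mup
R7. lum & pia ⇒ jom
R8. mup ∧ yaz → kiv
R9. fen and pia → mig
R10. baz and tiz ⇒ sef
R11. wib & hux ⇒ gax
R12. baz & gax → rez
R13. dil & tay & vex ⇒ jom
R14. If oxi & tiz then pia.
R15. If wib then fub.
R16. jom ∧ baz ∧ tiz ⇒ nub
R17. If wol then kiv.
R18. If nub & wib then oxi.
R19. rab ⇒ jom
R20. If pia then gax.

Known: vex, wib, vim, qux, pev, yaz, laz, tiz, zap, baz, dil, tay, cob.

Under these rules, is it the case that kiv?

Yes

jom  (by R13: dil, tay, vex)
nub  (by R16: jom, baz, tiz)
oxi  (by R18: nub, wib)
pia  (by R14: oxi, tiz)
gax  (by R20: pia)
mup  (by R6: gax, wib, yaz)
kiv  (by R8: mup, yaz)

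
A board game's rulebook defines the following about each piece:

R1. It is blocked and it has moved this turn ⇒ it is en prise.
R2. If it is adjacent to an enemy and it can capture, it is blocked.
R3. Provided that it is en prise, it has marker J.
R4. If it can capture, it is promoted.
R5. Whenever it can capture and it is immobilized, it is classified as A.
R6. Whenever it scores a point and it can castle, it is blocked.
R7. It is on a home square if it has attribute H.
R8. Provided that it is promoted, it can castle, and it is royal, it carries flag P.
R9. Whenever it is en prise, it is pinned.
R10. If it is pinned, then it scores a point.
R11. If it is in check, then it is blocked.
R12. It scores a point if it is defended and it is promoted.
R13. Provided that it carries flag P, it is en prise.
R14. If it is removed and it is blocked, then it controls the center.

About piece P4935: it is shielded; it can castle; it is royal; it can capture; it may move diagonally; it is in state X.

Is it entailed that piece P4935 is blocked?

Yes

By R4 (it can capture): it is promoted.
By R8 (it is promoted, it can castle, it is royal): it carries flag P.
By R13 (it carries flag P): it is en prise.
By R9 (it is en prise): it is pinned.
By R10 (it is pinned): it scores a point.
By R6 (it scores a point, it can castle): it is blocked.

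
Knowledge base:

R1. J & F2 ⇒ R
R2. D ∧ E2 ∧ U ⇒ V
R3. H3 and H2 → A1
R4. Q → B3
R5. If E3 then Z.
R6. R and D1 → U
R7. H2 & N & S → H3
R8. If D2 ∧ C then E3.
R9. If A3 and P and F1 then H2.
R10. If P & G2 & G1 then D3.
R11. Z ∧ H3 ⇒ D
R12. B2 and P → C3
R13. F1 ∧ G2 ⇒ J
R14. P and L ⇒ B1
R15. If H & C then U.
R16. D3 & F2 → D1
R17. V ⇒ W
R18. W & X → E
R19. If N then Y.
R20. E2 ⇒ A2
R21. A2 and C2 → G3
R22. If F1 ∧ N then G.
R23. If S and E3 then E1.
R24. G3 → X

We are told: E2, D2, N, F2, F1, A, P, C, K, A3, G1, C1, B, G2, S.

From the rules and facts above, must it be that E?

No

Forward chaining from the given facts derives: E3, H2, D3, J, D1, Y, A2, G, E1, R, Z, U, H3, D, V, A1, W.
The only rule concluding E is R18, which needs X; that is never established.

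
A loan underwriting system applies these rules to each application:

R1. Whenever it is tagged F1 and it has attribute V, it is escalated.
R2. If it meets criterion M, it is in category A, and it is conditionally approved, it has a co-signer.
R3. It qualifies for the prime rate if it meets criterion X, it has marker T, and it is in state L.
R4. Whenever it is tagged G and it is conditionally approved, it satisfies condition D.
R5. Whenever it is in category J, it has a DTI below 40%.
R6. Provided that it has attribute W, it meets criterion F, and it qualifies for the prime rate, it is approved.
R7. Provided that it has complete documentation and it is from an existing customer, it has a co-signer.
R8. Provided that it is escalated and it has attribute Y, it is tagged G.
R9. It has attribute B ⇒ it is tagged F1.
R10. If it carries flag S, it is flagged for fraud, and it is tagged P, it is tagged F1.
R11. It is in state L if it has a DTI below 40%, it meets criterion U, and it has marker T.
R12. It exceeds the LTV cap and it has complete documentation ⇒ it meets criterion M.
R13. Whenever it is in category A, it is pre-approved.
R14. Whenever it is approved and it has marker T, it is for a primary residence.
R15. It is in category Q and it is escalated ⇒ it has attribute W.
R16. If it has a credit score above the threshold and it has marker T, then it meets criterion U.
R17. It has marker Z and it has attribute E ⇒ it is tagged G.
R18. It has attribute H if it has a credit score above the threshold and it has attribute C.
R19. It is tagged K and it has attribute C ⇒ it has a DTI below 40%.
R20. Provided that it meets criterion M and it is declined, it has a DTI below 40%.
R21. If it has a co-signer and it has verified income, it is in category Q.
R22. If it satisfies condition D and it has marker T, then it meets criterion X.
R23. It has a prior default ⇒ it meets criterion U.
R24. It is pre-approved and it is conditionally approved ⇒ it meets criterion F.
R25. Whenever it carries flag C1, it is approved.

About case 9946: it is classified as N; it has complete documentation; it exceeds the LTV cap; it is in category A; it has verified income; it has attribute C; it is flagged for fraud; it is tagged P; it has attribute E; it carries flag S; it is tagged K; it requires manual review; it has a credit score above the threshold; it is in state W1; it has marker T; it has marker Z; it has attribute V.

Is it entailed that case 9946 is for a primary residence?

Forward chaining from the given facts derives: is tagged F1, meets criterion M, is pre-approved, meets criterion U, is tagged G, has attribute H, has a DTI below 40%, is escalated, is in state L.
The only rule concluding "it is for a primary residence" is R14, which needs "it is approved"; that is never established.

No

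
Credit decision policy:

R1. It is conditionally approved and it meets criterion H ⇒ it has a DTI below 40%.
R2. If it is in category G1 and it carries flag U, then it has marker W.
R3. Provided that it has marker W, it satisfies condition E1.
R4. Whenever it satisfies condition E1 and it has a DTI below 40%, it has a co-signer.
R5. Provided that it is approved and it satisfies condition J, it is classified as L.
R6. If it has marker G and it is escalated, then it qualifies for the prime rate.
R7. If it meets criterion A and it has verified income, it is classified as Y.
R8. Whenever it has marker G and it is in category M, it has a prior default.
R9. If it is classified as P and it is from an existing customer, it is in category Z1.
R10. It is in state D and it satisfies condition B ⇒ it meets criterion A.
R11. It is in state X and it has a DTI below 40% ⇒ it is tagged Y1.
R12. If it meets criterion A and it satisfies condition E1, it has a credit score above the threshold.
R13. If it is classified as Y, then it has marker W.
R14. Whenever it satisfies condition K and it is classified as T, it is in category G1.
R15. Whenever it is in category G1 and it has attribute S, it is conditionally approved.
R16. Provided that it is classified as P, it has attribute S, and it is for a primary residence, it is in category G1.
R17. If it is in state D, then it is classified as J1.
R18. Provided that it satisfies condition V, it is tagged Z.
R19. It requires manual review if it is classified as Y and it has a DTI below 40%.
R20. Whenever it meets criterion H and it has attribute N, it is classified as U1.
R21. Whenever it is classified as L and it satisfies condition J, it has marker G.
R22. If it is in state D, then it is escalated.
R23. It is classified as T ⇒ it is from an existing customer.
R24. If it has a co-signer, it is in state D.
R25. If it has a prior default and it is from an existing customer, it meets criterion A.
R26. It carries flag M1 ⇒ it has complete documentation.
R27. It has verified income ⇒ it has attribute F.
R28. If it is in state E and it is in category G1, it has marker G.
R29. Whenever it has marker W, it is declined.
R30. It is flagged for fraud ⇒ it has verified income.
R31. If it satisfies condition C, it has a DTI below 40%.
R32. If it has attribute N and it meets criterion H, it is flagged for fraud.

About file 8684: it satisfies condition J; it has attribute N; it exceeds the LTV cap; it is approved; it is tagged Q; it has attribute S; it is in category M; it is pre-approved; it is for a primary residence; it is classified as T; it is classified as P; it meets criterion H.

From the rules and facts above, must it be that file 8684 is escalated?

Yes

By R5 (it is approved, it satisfies condition J): it is classified as L.
By R16 (it is classified as P, it has attribute S, it is for a primary residence): it is in category G1.
By R21 (it is classified as L, it satisfies condition J): it has marker G.
By R23 (it is classified as T): it is from an existing customer.
By R32 (it has attribute N, it meets criterion H): it is flagged for fraud.
By R8 (it has marker G, it is in category M): it has a prior default.
By R15 (it is in category G1, it has attribute S): it is conditionally approved.
By R25 (it has a prior default, it is from an existing customer): it meets criterion A.
By R30 (it is flagged for fraud): it has verified income.
By R1 (it is conditionally approved, it meets criterion H): it has a DTI below 40%.
By R7 (it meets criterion A, it has verified income): it is classified as Y.
By R13 (it is classified as Y): it has marker W.
By R3 (it has marker W): it satisfies condition E1.
By R4 (it satisfies condition E1, it has a DTI below 40%): it has a co-signer.
By R24 (it has a co-signer): it is in state D.
By R22 (it is in state D): it is escalated.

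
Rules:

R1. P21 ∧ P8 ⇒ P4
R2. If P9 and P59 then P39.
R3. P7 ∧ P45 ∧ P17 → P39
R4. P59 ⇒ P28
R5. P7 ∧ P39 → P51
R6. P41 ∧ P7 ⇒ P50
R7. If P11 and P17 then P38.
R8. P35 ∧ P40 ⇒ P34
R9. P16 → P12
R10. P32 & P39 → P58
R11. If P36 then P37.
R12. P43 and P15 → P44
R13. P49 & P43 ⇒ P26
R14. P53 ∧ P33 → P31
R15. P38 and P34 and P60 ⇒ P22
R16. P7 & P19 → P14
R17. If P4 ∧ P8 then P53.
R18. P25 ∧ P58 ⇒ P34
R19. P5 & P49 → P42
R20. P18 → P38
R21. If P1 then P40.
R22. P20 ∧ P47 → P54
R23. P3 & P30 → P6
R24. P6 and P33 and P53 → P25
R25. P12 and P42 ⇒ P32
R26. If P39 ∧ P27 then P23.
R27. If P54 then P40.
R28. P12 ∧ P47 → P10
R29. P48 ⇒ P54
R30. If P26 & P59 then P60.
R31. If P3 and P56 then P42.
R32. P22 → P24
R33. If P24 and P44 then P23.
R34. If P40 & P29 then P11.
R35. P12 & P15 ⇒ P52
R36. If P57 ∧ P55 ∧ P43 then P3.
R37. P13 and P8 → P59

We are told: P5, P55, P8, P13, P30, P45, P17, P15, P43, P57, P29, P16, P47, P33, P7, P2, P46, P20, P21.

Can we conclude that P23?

Forward chaining from the given facts derives: P4, P39, P51, P12, P44, P53, P54, P40, P10, P11, P52, P3, P59, P28, P38, P31, P6, P25.
Rules concluding P23: R26 needs P27; R33 needs P24 — none of these are established.

No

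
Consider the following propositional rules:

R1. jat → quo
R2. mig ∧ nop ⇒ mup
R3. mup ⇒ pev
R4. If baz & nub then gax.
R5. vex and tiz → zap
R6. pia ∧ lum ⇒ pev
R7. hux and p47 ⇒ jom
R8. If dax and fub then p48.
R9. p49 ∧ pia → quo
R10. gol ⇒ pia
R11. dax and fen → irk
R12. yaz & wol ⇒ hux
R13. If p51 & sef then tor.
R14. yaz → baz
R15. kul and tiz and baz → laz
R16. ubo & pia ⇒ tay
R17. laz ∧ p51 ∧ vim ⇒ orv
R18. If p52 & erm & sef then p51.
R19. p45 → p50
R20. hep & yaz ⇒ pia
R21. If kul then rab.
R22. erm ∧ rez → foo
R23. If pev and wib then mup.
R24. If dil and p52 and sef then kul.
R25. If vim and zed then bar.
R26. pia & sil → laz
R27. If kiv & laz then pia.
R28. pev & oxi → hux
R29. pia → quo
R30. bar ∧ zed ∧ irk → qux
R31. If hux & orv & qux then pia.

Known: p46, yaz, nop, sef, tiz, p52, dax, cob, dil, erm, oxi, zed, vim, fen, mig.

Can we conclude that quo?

Yes

mup  (by R2: mig, nop)
pev  (by R3: mup)
irk  (by R11: dax, fen)
baz  (by R14: yaz)
p51  (by R18: p52, erm, sef)
kul  (by R24: dil, p52, sef)
bar  (by R25: vim, zed)
hux  (by R28: pev, oxi)
qux  (by R30: bar, zed, irk)
laz  (by R15: kul, tiz, baz)
orv  (by R17: laz, p51, vim)
pia  (by R31: hux, orv, qux)
quo  (by R29: pia)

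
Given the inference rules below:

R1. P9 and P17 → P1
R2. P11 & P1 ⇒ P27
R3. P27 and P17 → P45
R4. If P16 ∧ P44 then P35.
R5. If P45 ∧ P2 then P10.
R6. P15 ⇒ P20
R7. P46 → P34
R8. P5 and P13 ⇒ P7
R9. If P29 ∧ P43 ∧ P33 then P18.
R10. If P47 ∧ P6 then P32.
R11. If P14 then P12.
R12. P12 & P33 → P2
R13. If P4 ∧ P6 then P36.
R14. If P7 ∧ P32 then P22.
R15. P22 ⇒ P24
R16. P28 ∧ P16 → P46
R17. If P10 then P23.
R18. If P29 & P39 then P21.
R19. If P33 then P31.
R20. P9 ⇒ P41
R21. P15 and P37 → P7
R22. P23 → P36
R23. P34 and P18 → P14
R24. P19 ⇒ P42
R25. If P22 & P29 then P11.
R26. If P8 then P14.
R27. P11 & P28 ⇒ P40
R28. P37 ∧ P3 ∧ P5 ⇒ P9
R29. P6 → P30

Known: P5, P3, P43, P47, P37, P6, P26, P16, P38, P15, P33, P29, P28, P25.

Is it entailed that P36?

Forward chaining from the given facts derives: P20, P18, P32, P46, P31, P7, P9, P30, P34, P22, P24, P41, P14, P11, P40, P12, P2.
Rules concluding P36: R13 needs P4; R22 needs P23 — none of these are established.

No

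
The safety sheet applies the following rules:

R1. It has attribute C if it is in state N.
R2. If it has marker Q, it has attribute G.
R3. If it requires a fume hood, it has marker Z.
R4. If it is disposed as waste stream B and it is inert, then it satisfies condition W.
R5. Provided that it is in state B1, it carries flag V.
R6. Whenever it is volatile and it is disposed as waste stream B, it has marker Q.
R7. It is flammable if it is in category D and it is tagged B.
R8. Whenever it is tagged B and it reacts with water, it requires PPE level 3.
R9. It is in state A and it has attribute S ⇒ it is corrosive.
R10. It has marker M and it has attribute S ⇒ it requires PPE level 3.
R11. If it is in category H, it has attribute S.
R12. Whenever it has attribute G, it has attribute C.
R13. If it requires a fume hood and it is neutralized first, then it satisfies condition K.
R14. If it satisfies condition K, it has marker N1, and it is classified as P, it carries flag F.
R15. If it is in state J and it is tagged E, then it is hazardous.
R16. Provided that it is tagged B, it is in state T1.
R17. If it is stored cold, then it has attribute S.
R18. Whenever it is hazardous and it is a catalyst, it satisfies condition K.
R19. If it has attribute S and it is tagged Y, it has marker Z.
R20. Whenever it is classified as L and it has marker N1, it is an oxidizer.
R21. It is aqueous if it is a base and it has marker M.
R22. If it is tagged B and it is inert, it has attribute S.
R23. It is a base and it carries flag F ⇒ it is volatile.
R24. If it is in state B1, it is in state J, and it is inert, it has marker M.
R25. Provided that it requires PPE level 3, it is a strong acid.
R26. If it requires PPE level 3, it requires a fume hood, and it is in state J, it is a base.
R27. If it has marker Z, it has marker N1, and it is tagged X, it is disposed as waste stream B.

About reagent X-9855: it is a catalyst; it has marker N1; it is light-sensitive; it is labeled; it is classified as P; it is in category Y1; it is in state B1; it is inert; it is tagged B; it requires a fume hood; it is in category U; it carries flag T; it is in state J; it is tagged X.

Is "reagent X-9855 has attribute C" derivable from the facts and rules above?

No

Forward chaining from the given facts derives: has marker Z, carries flag V, is in state T1, has attribute S, has marker M, is disposed as waste stream B, satisfies condition W, requires PPE level 3, is a strong acid, is a base, is aqueous.
Rules concluding "it has attribute C": R1 needs "it is in state N"; R12 needs "it has attribute G" — none of these are established.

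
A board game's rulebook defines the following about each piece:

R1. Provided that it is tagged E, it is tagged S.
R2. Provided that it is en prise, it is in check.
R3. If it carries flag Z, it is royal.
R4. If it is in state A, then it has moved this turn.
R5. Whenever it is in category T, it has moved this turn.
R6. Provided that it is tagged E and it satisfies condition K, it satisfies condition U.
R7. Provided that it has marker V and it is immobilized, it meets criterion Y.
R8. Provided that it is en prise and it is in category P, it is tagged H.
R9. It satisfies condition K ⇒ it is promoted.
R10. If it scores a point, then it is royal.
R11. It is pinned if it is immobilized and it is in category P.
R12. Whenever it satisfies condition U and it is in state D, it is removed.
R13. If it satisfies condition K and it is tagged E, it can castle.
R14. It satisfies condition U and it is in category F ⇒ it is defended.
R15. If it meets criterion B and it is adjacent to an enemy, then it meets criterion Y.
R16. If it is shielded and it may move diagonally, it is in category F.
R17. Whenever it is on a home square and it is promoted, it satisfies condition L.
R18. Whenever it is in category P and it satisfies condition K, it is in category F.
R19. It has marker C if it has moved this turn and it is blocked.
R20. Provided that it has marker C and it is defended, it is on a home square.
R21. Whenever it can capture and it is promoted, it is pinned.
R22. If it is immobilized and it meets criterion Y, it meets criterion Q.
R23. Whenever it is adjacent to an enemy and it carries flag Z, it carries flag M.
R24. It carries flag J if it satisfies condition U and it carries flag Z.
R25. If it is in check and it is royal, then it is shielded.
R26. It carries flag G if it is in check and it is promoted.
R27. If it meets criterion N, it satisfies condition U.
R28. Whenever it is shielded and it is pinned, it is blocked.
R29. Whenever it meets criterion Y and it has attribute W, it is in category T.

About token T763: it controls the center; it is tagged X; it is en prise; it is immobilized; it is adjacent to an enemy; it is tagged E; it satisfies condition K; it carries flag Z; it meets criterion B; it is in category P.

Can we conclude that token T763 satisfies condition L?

No

Forward chaining from the given facts derives: is tagged S, is in check, is royal, satisfies condition U, is tagged H, is promoted, is pinned, can castle, meets criterion Y, is in category F, meets criterion Q, carries flag M, carries flag J, is shielded, carries flag G, is blocked, is defended.
The only rule concluding "it satisfies condition L" is R17, which needs "it is on a home square"; that is never established.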